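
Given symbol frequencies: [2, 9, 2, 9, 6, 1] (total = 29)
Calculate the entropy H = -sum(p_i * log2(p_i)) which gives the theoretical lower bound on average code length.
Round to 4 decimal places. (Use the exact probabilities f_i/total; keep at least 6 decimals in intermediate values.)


Per-symbol terms -p_i * log2(p_i) with p_i = f_i/29:
  p = 2/29 = 0.068966: log2(p) = -3.857981, -p*log2(p) = 0.266068
  p = 9/29 = 0.310345: log2(p) = -1.688056, -p*log2(p) = 0.523879
  p = 2/29 = 0.068966: log2(p) = -3.857981, -p*log2(p) = 0.266068
  p = 9/29 = 0.310345: log2(p) = -1.688056, -p*log2(p) = 0.523879
  p = 6/29 = 0.206897: log2(p) = -2.273018, -p*log2(p) = 0.470280
  p = 1/29 = 0.034483: log2(p) = -4.857981, -p*log2(p) = 0.167517
H = 0.266068 + 0.523879 + 0.266068 + 0.523879 + 0.470280 + 0.167517 = 2.217691

H = 2.2177 bits/symbol


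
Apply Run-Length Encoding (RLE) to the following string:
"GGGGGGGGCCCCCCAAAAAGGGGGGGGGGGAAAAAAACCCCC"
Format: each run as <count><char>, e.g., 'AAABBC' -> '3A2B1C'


Scanning runs left to right:
  i=0: run of 'G' x 8 -> '8G'
  i=8: run of 'C' x 6 -> '6C'
  i=14: run of 'A' x 5 -> '5A'
  i=19: run of 'G' x 11 -> '11G'
  i=30: run of 'A' x 7 -> '7A'
  i=37: run of 'C' x 5 -> '5C'

RLE = 8G6C5A11G7A5C


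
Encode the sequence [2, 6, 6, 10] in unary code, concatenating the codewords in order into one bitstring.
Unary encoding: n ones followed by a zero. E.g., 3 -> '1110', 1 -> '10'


Encode each number as n ones followed by a terminating 0:
  2 -> 110 (3 bits)
  6 -> 1111110 (7 bits)
  6 -> 1111110 (7 bits)
  10 -> 11111111110 (11 bits)
Total length = 3 + 7 + 7 + 11 = 28 bits.

Unary([2, 6, 6, 10]) = 1101111110111111011111111110 (28 bits)


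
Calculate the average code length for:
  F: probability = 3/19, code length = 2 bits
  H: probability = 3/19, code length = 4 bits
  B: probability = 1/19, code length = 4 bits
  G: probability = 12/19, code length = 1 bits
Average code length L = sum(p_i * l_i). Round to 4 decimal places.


Weighted contributions p_i * l_i:
  F: (3/19) * 2 = 6/19
  H: (3/19) * 4 = 12/19
  B: (1/19) * 4 = 4/19
  G: (12/19) * 1 = 12/19
Sum = (6 + 12 + 4 + 12)/19 = 34/19

L = 34/19 = 1.7895 bits/symbol


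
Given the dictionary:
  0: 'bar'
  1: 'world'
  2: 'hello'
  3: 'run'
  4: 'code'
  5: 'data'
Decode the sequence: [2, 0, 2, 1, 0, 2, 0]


Look up each index in the dictionary:
  2 -> 'hello'
  0 -> 'bar'
  2 -> 'hello'
  1 -> 'world'
  0 -> 'bar'
  2 -> 'hello'
  0 -> 'bar'

Decoded: "hello bar hello world bar hello bar"


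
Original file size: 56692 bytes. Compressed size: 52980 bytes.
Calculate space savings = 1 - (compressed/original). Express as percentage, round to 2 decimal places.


ratio = compressed/original = 52980/56692 = 0.934523
savings = 1 - ratio = 1 - 0.934523 = 0.065477
as a percentage: 0.065477 * 100 = 6.55%

Space savings = 1 - 52980/56692 = 6.55%


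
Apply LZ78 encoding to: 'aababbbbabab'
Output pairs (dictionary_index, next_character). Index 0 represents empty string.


LZ78 encoding steps:
Dictionary: {0: ''}
Step 1: w='' (idx 0), next='a' -> output (0, 'a'), add 'a' as idx 1
Step 2: w='a' (idx 1), next='b' -> output (1, 'b'), add 'ab' as idx 2
Step 3: w='ab' (idx 2), next='b' -> output (2, 'b'), add 'abb' as idx 3
Step 4: w='' (idx 0), next='b' -> output (0, 'b'), add 'b' as idx 4
Step 5: w='b' (idx 4), next='a' -> output (4, 'a'), add 'ba' as idx 5
Step 6: w='ba' (idx 5), next='b' -> output (5, 'b'), add 'bab' as idx 6


Encoded: [(0, 'a'), (1, 'b'), (2, 'b'), (0, 'b'), (4, 'a'), (5, 'b')]


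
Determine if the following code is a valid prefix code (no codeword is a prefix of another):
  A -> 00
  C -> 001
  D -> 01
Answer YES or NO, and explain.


Checking each pair (does one codeword prefix another?):
  A='00' vs C='001': prefix -- VIOLATION

NO -- this is NOT a valid prefix code. A (00) is a prefix of C (001).


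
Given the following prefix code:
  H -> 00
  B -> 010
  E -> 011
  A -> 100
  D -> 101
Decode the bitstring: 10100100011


Decoding step by step:
Bits 101 -> D
Bits 00 -> H
Bits 100 -> A
Bits 011 -> E


Decoded message: DHAE


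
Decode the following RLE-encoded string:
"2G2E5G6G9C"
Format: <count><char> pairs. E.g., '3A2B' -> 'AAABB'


Expanding each <count><char> pair:
  2G -> 'GG'
  2E -> 'EE'
  5G -> 'GGGGG'
  6G -> 'GGGGGG'
  9C -> 'CCCCCCCCC'

Decoded = GGEEGGGGGGGGGGGCCCCCCCCC


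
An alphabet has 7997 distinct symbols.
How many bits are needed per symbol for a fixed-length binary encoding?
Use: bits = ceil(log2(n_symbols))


log2(7997) = 12.9652
Bracket: 2^12 = 4096 < 7997 <= 2^13 = 8192
So ceil(log2(7997)) = 13

bits = ceil(log2(7997)) = ceil(12.9652) = 13 bits


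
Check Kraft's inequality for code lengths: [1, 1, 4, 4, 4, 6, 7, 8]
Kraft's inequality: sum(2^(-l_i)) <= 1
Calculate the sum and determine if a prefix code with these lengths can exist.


Sum = 2^(-1) + 2^(-1) + 2^(-4) + 2^(-4) + 2^(-4) + 2^(-6) + 2^(-7) + 2^(-8)
    = 0.5 + 0.5 + 0.0625 + 0.0625 + 0.0625 + 0.015625 + 0.0078125 + 0.00390625
    = 311/256 = 1.21484375
Since 1.21484375 > 1, Kraft's inequality is NOT satisfied.
A prefix code with these lengths CANNOT exist.

Kraft sum = 1.21484375. Not satisfied.


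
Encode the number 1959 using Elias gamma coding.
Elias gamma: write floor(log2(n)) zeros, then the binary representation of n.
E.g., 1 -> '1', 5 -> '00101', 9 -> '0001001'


num_bits = floor(log2(1959)) + 1 = 11
leading_zeros = num_bits - 1 = 10
binary(1959) = 11110100111

Elias gamma(1959) = '0000000000' + '11110100111' = 000000000011110100111 (21 bits)


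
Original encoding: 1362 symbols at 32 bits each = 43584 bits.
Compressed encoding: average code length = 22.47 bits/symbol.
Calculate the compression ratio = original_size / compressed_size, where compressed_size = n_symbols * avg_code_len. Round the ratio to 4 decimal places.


original_size = n_symbols * orig_bits = 1362 * 32 = 43584 bits
compressed_size = n_symbols * avg_code_len = 1362 * 22.47 = 30604.14 bits
ratio = original_size / compressed_size = 43584 / 30604.14 = 1.4241

Compression ratio = 1.4241


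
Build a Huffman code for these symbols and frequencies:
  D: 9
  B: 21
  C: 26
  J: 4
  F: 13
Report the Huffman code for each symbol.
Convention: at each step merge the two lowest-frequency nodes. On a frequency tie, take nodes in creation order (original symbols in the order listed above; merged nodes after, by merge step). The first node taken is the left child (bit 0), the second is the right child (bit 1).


Huffman tree construction:
Step 1: Merge J(4) + D(9) = 13
Step 2: Merge F(13) + (J+D)(13) = 26
Step 3: Merge B(21) + C(26) = 47
Step 4: Merge (F+(J+D))(26) + (B+C)(47) = 73
Read each symbol's code off the tree from the root (left child = 0, right child = 1).

Codes:
  D: 011 (length 3)
  B: 10 (length 2)
  C: 11 (length 2)
  J: 010 (length 3)
  F: 00 (length 2)
Average code length: 159/73 = 2.1781 bits/symbol


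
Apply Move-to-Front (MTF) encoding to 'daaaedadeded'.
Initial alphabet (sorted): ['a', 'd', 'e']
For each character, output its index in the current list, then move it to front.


MTF encoding:
'd': index 1 in ['a', 'd', 'e'] -> ['d', 'a', 'e']
'a': index 1 in ['d', 'a', 'e'] -> ['a', 'd', 'e']
'a': index 0 in ['a', 'd', 'e'] -> ['a', 'd', 'e']
'a': index 0 in ['a', 'd', 'e'] -> ['a', 'd', 'e']
'e': index 2 in ['a', 'd', 'e'] -> ['e', 'a', 'd']
'd': index 2 in ['e', 'a', 'd'] -> ['d', 'e', 'a']
'a': index 2 in ['d', 'e', 'a'] -> ['a', 'd', 'e']
'd': index 1 in ['a', 'd', 'e'] -> ['d', 'a', 'e']
'e': index 2 in ['d', 'a', 'e'] -> ['e', 'd', 'a']
'd': index 1 in ['e', 'd', 'a'] -> ['d', 'e', 'a']
'e': index 1 in ['d', 'e', 'a'] -> ['e', 'd', 'a']
'd': index 1 in ['e', 'd', 'a'] -> ['d', 'e', 'a']


Output: [1, 1, 0, 0, 2, 2, 2, 1, 2, 1, 1, 1]


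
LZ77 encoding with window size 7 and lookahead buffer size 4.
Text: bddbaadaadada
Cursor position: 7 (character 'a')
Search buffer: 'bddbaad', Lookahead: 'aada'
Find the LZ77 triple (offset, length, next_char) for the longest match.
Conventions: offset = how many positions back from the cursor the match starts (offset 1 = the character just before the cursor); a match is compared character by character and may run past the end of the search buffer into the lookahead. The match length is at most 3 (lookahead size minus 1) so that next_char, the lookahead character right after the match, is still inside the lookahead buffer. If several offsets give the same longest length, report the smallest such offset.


Try each offset into the search buffer:
  offset=1 (pos 6, char 'd'): match length 0
  offset=2 (pos 5, char 'a'): match length 1
  offset=3 (pos 4, char 'a'): match length 3
  offset=4 (pos 3, char 'b'): match length 0
  offset=5 (pos 2, char 'd'): match length 0
  offset=6 (pos 1, char 'd'): match length 0
  offset=7 (pos 0, char 'b'): match length 0
Longest match has length 3 at offset 3.
next_char = character at position 7 + 3 = 10 -> 'a'

Best match: offset=3, length=3 (matching 'aad' starting at position 4)
LZ77 triple: (3, 3, 'a')


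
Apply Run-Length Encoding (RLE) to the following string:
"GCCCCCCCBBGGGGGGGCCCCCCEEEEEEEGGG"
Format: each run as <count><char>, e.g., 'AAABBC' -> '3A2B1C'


Scanning runs left to right:
  i=0: run of 'G' x 1 -> '1G'
  i=1: run of 'C' x 7 -> '7C'
  i=8: run of 'B' x 2 -> '2B'
  i=10: run of 'G' x 7 -> '7G'
  i=17: run of 'C' x 6 -> '6C'
  i=23: run of 'E' x 7 -> '7E'
  i=30: run of 'G' x 3 -> '3G'

RLE = 1G7C2B7G6C7E3G


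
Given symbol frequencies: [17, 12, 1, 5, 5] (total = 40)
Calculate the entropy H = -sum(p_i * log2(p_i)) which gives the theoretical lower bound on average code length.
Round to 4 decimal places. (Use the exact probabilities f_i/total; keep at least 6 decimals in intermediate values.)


Per-symbol terms -p_i * log2(p_i) with p_i = f_i/40:
  p = 17/40 = 0.425000: log2(p) = -1.234465, -p*log2(p) = 0.524648
  p = 12/40 = 0.300000: log2(p) = -1.736966, -p*log2(p) = 0.521090
  p = 1/40 = 0.025000: log2(p) = -5.321928, -p*log2(p) = 0.133048
  p = 5/40 = 0.125000: log2(p) = -3.000000, -p*log2(p) = 0.375000
  p = 5/40 = 0.125000: log2(p) = -3.000000, -p*log2(p) = 0.375000
H = 0.524648 + 0.521090 + 0.133048 + 0.375000 + 0.375000 = 1.928786

H = 1.9288 bits/symbol


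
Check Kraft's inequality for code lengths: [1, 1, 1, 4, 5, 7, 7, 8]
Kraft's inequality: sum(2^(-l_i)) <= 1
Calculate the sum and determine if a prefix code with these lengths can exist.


Sum = 2^(-1) + 2^(-1) + 2^(-1) + 2^(-4) + 2^(-5) + 2^(-7) + 2^(-7) + 2^(-8)
    = 0.5 + 0.5 + 0.5 + 0.0625 + 0.03125 + 0.0078125 + 0.0078125 + 0.00390625
    = 413/256 = 1.61328125
Since 1.61328125 > 1, Kraft's inequality is NOT satisfied.
A prefix code with these lengths CANNOT exist.

Kraft sum = 1.61328125. Not satisfied.


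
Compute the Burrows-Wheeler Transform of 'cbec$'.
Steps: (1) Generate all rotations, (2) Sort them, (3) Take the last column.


Rotations (sorted):
  0: $cbec -> last char: c
  1: bec$c -> last char: c
  2: c$cbe -> last char: e
  3: cbec$ -> last char: $
  4: ec$cb -> last char: b


BWT = cce$b


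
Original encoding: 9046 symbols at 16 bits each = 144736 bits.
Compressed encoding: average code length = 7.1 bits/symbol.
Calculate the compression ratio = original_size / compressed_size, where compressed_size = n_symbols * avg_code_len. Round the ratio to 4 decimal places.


original_size = n_symbols * orig_bits = 9046 * 16 = 144736 bits
compressed_size = n_symbols * avg_code_len = 9046 * 7.1 = 64226.6 bits
ratio = original_size / compressed_size = 144736 / 64226.6 = 2.2535

Compression ratio = 2.2535


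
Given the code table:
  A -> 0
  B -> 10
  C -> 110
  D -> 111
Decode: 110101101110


Decoding:
110 -> C
10 -> B
110 -> C
111 -> D
0 -> A


Result: CBCDA


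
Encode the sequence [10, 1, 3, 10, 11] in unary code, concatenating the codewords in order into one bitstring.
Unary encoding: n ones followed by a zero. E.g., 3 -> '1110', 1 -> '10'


Encode each number as n ones followed by a terminating 0:
  10 -> 11111111110 (11 bits)
  1 -> 10 (2 bits)
  3 -> 1110 (4 bits)
  10 -> 11111111110 (11 bits)
  11 -> 111111111110 (12 bits)
Total length = 11 + 2 + 4 + 11 + 12 = 40 bits.

Unary([10, 1, 3, 10, 11]) = 1111111111010111011111111110111111111110 (40 bits)


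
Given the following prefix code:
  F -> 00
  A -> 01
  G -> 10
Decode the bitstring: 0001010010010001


Decoding step by step:
Bits 00 -> F
Bits 01 -> A
Bits 01 -> A
Bits 00 -> F
Bits 10 -> G
Bits 01 -> A
Bits 00 -> F
Bits 01 -> A


Decoded message: FAAFGAFA


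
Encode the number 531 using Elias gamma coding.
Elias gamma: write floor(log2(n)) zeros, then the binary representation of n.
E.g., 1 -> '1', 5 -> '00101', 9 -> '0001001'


num_bits = floor(log2(531)) + 1 = 10
leading_zeros = num_bits - 1 = 9
binary(531) = 1000010011

Elias gamma(531) = '000000000' + '1000010011' = 0000000001000010011 (19 bits)


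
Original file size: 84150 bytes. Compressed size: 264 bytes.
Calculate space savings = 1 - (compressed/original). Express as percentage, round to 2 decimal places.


ratio = compressed/original = 264/84150 = 0.003137
savings = 1 - ratio = 1 - 0.003137 = 0.996863
as a percentage: 0.996863 * 100 = 99.69%

Space savings = 1 - 264/84150 = 99.69%


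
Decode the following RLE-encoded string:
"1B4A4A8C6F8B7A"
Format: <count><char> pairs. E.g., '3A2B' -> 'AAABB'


Expanding each <count><char> pair:
  1B -> 'B'
  4A -> 'AAAA'
  4A -> 'AAAA'
  8C -> 'CCCCCCCC'
  6F -> 'FFFFFF'
  8B -> 'BBBBBBBB'
  7A -> 'AAAAAAA'

Decoded = BAAAAAAAACCCCCCCCFFFFFFBBBBBBBBAAAAAAA


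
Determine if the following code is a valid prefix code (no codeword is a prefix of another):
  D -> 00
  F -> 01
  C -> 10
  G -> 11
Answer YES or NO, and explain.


Checking each pair (does one codeword prefix another?):
  D='00' vs F='01': no prefix
  D='00' vs C='10': no prefix
  D='00' vs G='11': no prefix
  F='01' vs D='00': no prefix
  F='01' vs C='10': no prefix
  F='01' vs G='11': no prefix
  C='10' vs D='00': no prefix
  C='10' vs F='01': no prefix
  C='10' vs G='11': no prefix
  G='11' vs D='00': no prefix
  G='11' vs F='01': no prefix
  G='11' vs C='10': no prefix
No violation found over all pairs.

YES -- this is a valid prefix code. No codeword is a prefix of any other codeword.


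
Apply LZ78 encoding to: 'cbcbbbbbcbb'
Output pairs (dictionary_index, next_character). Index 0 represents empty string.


LZ78 encoding steps:
Dictionary: {0: ''}
Step 1: w='' (idx 0), next='c' -> output (0, 'c'), add 'c' as idx 1
Step 2: w='' (idx 0), next='b' -> output (0, 'b'), add 'b' as idx 2
Step 3: w='c' (idx 1), next='b' -> output (1, 'b'), add 'cb' as idx 3
Step 4: w='b' (idx 2), next='b' -> output (2, 'b'), add 'bb' as idx 4
Step 5: w='bb' (idx 4), next='c' -> output (4, 'c'), add 'bbc' as idx 5
Step 6: w='bb' (idx 4), end of input -> output (4, '')


Encoded: [(0, 'c'), (0, 'b'), (1, 'b'), (2, 'b'), (4, 'c'), (4, '')]


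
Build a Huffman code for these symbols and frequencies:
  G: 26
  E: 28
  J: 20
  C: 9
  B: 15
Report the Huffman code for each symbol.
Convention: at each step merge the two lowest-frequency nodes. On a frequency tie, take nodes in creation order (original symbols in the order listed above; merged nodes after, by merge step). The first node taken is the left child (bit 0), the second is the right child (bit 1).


Huffman tree construction:
Step 1: Merge C(9) + B(15) = 24
Step 2: Merge J(20) + (C+B)(24) = 44
Step 3: Merge G(26) + E(28) = 54
Step 4: Merge (J+(C+B))(44) + (G+E)(54) = 98
Read each symbol's code off the tree from the root (left child = 0, right child = 1).

Codes:
  G: 10 (length 2)
  E: 11 (length 2)
  J: 00 (length 2)
  C: 010 (length 3)
  B: 011 (length 3)
Average code length: 220/98 = 2.2449 bits/symbol


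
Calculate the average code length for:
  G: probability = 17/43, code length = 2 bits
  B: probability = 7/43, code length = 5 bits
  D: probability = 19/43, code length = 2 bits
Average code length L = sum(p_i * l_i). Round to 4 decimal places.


Weighted contributions p_i * l_i:
  G: (17/43) * 2 = 34/43
  B: (7/43) * 5 = 35/43
  D: (19/43) * 2 = 38/43
Sum = (34 + 35 + 38)/43 = 107/43

L = 107/43 = 2.4884 bits/symbol


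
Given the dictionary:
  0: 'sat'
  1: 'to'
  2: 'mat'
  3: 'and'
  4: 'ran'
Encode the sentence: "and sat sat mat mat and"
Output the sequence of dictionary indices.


Look up each word in the dictionary:
  'and' -> 3
  'sat' -> 0
  'sat' -> 0
  'mat' -> 2
  'mat' -> 2
  'and' -> 3

Encoded: [3, 0, 0, 2, 2, 3]


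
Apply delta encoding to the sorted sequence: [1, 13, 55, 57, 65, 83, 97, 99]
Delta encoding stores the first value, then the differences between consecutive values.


First value: 1
Deltas:
  13 - 1 = 12
  55 - 13 = 42
  57 - 55 = 2
  65 - 57 = 8
  83 - 65 = 18
  97 - 83 = 14
  99 - 97 = 2


Delta encoded: [1, 12, 42, 2, 8, 18, 14, 2]


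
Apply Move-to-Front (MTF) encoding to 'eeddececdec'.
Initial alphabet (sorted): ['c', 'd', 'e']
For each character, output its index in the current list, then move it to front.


MTF encoding:
'e': index 2 in ['c', 'd', 'e'] -> ['e', 'c', 'd']
'e': index 0 in ['e', 'c', 'd'] -> ['e', 'c', 'd']
'd': index 2 in ['e', 'c', 'd'] -> ['d', 'e', 'c']
'd': index 0 in ['d', 'e', 'c'] -> ['d', 'e', 'c']
'e': index 1 in ['d', 'e', 'c'] -> ['e', 'd', 'c']
'c': index 2 in ['e', 'd', 'c'] -> ['c', 'e', 'd']
'e': index 1 in ['c', 'e', 'd'] -> ['e', 'c', 'd']
'c': index 1 in ['e', 'c', 'd'] -> ['c', 'e', 'd']
'd': index 2 in ['c', 'e', 'd'] -> ['d', 'c', 'e']
'e': index 2 in ['d', 'c', 'e'] -> ['e', 'd', 'c']
'c': index 2 in ['e', 'd', 'c'] -> ['c', 'e', 'd']


Output: [2, 0, 2, 0, 1, 2, 1, 1, 2, 2, 2]


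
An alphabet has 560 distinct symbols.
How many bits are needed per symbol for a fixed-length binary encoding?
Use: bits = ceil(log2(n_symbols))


log2(560) = 9.1293
Bracket: 2^9 = 512 < 560 <= 2^10 = 1024
So ceil(log2(560)) = 10

bits = ceil(log2(560)) = ceil(9.1293) = 10 bits


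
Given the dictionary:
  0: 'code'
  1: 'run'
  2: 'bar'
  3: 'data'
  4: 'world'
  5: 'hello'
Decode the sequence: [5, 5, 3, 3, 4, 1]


Look up each index in the dictionary:
  5 -> 'hello'
  5 -> 'hello'
  3 -> 'data'
  3 -> 'data'
  4 -> 'world'
  1 -> 'run'

Decoded: "hello hello data data world run"


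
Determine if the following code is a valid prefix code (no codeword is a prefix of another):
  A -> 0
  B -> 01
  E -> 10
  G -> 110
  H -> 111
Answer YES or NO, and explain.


Checking each pair (does one codeword prefix another?):
  A='0' vs B='01': prefix -- VIOLATION

NO -- this is NOT a valid prefix code. A (0) is a prefix of B (01).


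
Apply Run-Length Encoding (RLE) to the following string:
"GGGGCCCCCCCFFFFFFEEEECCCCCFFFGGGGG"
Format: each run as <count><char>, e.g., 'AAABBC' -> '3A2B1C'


Scanning runs left to right:
  i=0: run of 'G' x 4 -> '4G'
  i=4: run of 'C' x 7 -> '7C'
  i=11: run of 'F' x 6 -> '6F'
  i=17: run of 'E' x 4 -> '4E'
  i=21: run of 'C' x 5 -> '5C'
  i=26: run of 'F' x 3 -> '3F'
  i=29: run of 'G' x 5 -> '5G'

RLE = 4G7C6F4E5C3F5G


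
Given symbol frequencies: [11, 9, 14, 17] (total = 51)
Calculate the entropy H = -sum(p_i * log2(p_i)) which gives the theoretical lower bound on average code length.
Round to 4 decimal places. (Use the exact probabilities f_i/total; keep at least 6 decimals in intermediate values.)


Per-symbol terms -p_i * log2(p_i) with p_i = f_i/51:
  p = 11/51 = 0.215686: log2(p) = -2.212994, -p*log2(p) = 0.477312
  p = 9/51 = 0.176471: log2(p) = -2.502500, -p*log2(p) = 0.441618
  p = 14/51 = 0.274510: log2(p) = -1.865070, -p*log2(p) = 0.511980
  p = 17/51 = 0.333333: log2(p) = -1.584963, -p*log2(p) = 0.528321
H = 0.477312 + 0.441618 + 0.511980 + 0.528321 = 1.959231

H = 1.9592 bits/symbol


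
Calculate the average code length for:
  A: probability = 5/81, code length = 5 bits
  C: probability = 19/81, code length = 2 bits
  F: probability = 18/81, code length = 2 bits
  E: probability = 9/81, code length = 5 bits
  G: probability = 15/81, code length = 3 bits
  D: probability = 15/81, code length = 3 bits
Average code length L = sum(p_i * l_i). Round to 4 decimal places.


Weighted contributions p_i * l_i:
  A: (5/81) * 5 = 25/81
  C: (19/81) * 2 = 38/81
  F: (18/81) * 2 = 36/81
  E: (9/81) * 5 = 45/81
  G: (15/81) * 3 = 45/81
  D: (15/81) * 3 = 45/81
Sum = (25 + 38 + 36 + 45 + 45 + 45)/81 = 234/81

L = 234/81 = 2.8889 bits/symbol


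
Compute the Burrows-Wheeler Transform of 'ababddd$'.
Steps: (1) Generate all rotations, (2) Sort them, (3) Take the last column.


Rotations (sorted):
  0: $ababddd -> last char: d
  1: ababddd$ -> last char: $
  2: abddd$ab -> last char: b
  3: babddd$a -> last char: a
  4: bddd$aba -> last char: a
  5: d$ababdd -> last char: d
  6: dd$ababd -> last char: d
  7: ddd$abab -> last char: b


BWT = d$baaddb


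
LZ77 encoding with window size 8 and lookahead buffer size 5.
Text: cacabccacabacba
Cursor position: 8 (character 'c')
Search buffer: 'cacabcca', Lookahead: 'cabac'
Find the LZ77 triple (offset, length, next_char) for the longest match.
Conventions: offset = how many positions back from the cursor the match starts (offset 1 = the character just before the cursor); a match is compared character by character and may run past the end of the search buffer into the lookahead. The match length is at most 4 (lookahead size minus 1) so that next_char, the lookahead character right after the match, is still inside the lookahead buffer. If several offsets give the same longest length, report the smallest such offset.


Try each offset into the search buffer:
  offset=1 (pos 7, char 'a'): match length 0
  offset=2 (pos 6, char 'c'): match length 2
  offset=3 (pos 5, char 'c'): match length 1
  offset=4 (pos 4, char 'b'): match length 0
  offset=5 (pos 3, char 'a'): match length 0
  offset=6 (pos 2, char 'c'): match length 3
  offset=7 (pos 1, char 'a'): match length 0
  offset=8 (pos 0, char 'c'): match length 2
Longest match has length 3 at offset 6.
next_char = character at position 8 + 3 = 11 -> 'a'

Best match: offset=6, length=3 (matching 'cab' starting at position 2)
LZ77 triple: (6, 3, 'a')


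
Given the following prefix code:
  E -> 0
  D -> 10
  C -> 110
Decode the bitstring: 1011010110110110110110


Decoding step by step:
Bits 10 -> D
Bits 110 -> C
Bits 10 -> D
Bits 110 -> C
Bits 110 -> C
Bits 110 -> C
Bits 110 -> C
Bits 110 -> C


Decoded message: DCDCCCCC


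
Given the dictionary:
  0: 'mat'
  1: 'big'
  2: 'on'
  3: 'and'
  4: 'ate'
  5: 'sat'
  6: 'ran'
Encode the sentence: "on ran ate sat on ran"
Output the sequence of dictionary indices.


Look up each word in the dictionary:
  'on' -> 2
  'ran' -> 6
  'ate' -> 4
  'sat' -> 5
  'on' -> 2
  'ran' -> 6

Encoded: [2, 6, 4, 5, 2, 6]


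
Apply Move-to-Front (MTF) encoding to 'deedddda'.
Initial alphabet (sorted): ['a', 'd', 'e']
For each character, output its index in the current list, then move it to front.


MTF encoding:
'd': index 1 in ['a', 'd', 'e'] -> ['d', 'a', 'e']
'e': index 2 in ['d', 'a', 'e'] -> ['e', 'd', 'a']
'e': index 0 in ['e', 'd', 'a'] -> ['e', 'd', 'a']
'd': index 1 in ['e', 'd', 'a'] -> ['d', 'e', 'a']
'd': index 0 in ['d', 'e', 'a'] -> ['d', 'e', 'a']
'd': index 0 in ['d', 'e', 'a'] -> ['d', 'e', 'a']
'd': index 0 in ['d', 'e', 'a'] -> ['d', 'e', 'a']
'a': index 2 in ['d', 'e', 'a'] -> ['a', 'd', 'e']


Output: [1, 2, 0, 1, 0, 0, 0, 2]


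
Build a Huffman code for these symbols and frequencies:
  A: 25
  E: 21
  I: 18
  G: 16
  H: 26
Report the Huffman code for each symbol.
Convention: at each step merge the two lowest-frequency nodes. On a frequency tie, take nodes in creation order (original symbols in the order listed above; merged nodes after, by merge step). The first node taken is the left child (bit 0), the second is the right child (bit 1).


Huffman tree construction:
Step 1: Merge G(16) + I(18) = 34
Step 2: Merge E(21) + A(25) = 46
Step 3: Merge H(26) + (G+I)(34) = 60
Step 4: Merge (E+A)(46) + (H+(G+I))(60) = 106
Read each symbol's code off the tree from the root (left child = 0, right child = 1).

Codes:
  A: 01 (length 2)
  E: 00 (length 2)
  I: 111 (length 3)
  G: 110 (length 3)
  H: 10 (length 2)
Average code length: 246/106 = 2.3208 bits/symbol


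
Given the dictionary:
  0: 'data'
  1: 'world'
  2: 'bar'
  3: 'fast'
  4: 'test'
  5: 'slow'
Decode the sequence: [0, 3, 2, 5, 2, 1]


Look up each index in the dictionary:
  0 -> 'data'
  3 -> 'fast'
  2 -> 'bar'
  5 -> 'slow'
  2 -> 'bar'
  1 -> 'world'

Decoded: "data fast bar slow bar world"


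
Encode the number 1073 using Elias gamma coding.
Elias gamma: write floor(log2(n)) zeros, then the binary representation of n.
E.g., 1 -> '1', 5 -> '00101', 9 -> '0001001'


num_bits = floor(log2(1073)) + 1 = 11
leading_zeros = num_bits - 1 = 10
binary(1073) = 10000110001

Elias gamma(1073) = '0000000000' + '10000110001' = 000000000010000110001 (21 bits)


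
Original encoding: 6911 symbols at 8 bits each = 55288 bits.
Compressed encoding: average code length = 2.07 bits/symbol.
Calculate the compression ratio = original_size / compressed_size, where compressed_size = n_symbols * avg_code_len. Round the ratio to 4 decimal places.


original_size = n_symbols * orig_bits = 6911 * 8 = 55288 bits
compressed_size = n_symbols * avg_code_len = 6911 * 2.07 = 14305.77 bits
ratio = original_size / compressed_size = 55288 / 14305.77 = 3.8647

Compression ratio = 3.8647


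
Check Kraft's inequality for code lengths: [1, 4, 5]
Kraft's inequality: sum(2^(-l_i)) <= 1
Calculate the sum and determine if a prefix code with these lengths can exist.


Sum = 2^(-1) + 2^(-4) + 2^(-5)
    = 0.5 + 0.0625 + 0.03125
    = 19/32 = 0.59375
Since 0.59375 <= 1, Kraft's inequality IS satisfied.
A prefix code with these lengths CAN exist.

Kraft sum = 0.59375. Satisfied.


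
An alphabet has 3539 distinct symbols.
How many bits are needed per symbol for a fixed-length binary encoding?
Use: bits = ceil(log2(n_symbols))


log2(3539) = 11.7891
Bracket: 2^11 = 2048 < 3539 <= 2^12 = 4096
So ceil(log2(3539)) = 12

bits = ceil(log2(3539)) = ceil(11.7891) = 12 bits


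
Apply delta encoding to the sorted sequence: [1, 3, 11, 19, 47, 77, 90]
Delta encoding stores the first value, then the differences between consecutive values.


First value: 1
Deltas:
  3 - 1 = 2
  11 - 3 = 8
  19 - 11 = 8
  47 - 19 = 28
  77 - 47 = 30
  90 - 77 = 13


Delta encoded: [1, 2, 8, 8, 28, 30, 13]


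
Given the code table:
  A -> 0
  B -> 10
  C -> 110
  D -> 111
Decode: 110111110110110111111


Decoding:
110 -> C
111 -> D
110 -> C
110 -> C
110 -> C
111 -> D
111 -> D


Result: CDCCCDD


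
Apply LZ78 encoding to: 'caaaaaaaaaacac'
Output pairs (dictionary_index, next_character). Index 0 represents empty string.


LZ78 encoding steps:
Dictionary: {0: ''}
Step 1: w='' (idx 0), next='c' -> output (0, 'c'), add 'c' as idx 1
Step 2: w='' (idx 0), next='a' -> output (0, 'a'), add 'a' as idx 2
Step 3: w='a' (idx 2), next='a' -> output (2, 'a'), add 'aa' as idx 3
Step 4: w='aa' (idx 3), next='a' -> output (3, 'a'), add 'aaa' as idx 4
Step 5: w='aaa' (idx 4), next='a' -> output (4, 'a'), add 'aaaa' as idx 5
Step 6: w='c' (idx 1), next='a' -> output (1, 'a'), add 'ca' as idx 6
Step 7: w='c' (idx 1), end of input -> output (1, '')


Encoded: [(0, 'c'), (0, 'a'), (2, 'a'), (3, 'a'), (4, 'a'), (1, 'a'), (1, '')]


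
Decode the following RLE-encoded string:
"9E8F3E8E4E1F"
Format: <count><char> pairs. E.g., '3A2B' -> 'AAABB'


Expanding each <count><char> pair:
  9E -> 'EEEEEEEEE'
  8F -> 'FFFFFFFF'
  3E -> 'EEE'
  8E -> 'EEEEEEEE'
  4E -> 'EEEE'
  1F -> 'F'

Decoded = EEEEEEEEEFFFFFFFFEEEEEEEEEEEEEEEF


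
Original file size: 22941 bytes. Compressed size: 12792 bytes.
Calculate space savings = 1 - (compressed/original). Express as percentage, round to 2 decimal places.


ratio = compressed/original = 12792/22941 = 0.557604
savings = 1 - ratio = 1 - 0.557604 = 0.442396
as a percentage: 0.442396 * 100 = 44.24%

Space savings = 1 - 12792/22941 = 44.24%


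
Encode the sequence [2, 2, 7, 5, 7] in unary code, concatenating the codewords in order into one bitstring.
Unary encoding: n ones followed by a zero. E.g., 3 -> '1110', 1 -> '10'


Encode each number as n ones followed by a terminating 0:
  2 -> 110 (3 bits)
  2 -> 110 (3 bits)
  7 -> 11111110 (8 bits)
  5 -> 111110 (6 bits)
  7 -> 11111110 (8 bits)
Total length = 3 + 3 + 8 + 6 + 8 = 28 bits.

Unary([2, 2, 7, 5, 7]) = 1101101111111011111011111110 (28 bits)


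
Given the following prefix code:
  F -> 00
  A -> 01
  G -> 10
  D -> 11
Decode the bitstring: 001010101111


Decoding step by step:
Bits 00 -> F
Bits 10 -> G
Bits 10 -> G
Bits 10 -> G
Bits 11 -> D
Bits 11 -> D


Decoded message: FGGGDD


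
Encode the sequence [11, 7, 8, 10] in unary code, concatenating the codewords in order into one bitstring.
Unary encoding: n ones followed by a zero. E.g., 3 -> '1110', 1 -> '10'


Encode each number as n ones followed by a terminating 0:
  11 -> 111111111110 (12 bits)
  7 -> 11111110 (8 bits)
  8 -> 111111110 (9 bits)
  10 -> 11111111110 (11 bits)
Total length = 12 + 8 + 9 + 11 = 40 bits.

Unary([11, 7, 8, 10]) = 1111111111101111111011111111011111111110 (40 bits)


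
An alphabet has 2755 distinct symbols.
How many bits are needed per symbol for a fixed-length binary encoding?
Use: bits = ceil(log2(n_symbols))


log2(2755) = 11.4278
Bracket: 2^11 = 2048 < 2755 <= 2^12 = 4096
So ceil(log2(2755)) = 12

bits = ceil(log2(2755)) = ceil(11.4278) = 12 bits


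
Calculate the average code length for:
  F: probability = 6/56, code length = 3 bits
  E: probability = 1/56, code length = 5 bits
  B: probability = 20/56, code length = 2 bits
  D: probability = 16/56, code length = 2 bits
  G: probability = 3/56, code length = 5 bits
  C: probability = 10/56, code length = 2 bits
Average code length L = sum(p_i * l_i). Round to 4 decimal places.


Weighted contributions p_i * l_i:
  F: (6/56) * 3 = 18/56
  E: (1/56) * 5 = 5/56
  B: (20/56) * 2 = 40/56
  D: (16/56) * 2 = 32/56
  G: (3/56) * 5 = 15/56
  C: (10/56) * 2 = 20/56
Sum = (18 + 5 + 40 + 32 + 15 + 20)/56 = 130/56

L = 130/56 = 2.3214 bits/symbol


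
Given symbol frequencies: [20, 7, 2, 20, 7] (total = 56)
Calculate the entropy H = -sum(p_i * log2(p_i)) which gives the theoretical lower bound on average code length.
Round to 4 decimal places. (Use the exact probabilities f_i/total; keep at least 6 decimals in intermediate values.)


Per-symbol terms -p_i * log2(p_i) with p_i = f_i/56:
  p = 20/56 = 0.357143: log2(p) = -1.485427, -p*log2(p) = 0.530510
  p = 7/56 = 0.125000: log2(p) = -3.000000, -p*log2(p) = 0.375000
  p = 2/56 = 0.035714: log2(p) = -4.807355, -p*log2(p) = 0.171691
  p = 20/56 = 0.357143: log2(p) = -1.485427, -p*log2(p) = 0.530510
  p = 7/56 = 0.125000: log2(p) = -3.000000, -p*log2(p) = 0.375000
H = 0.530510 + 0.375000 + 0.171691 + 0.530510 + 0.375000 = 1.982711

H = 1.9827 bits/symbol


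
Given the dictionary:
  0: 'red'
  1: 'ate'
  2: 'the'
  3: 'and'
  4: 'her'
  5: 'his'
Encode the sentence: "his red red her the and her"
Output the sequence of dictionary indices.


Look up each word in the dictionary:
  'his' -> 5
  'red' -> 0
  'red' -> 0
  'her' -> 4
  'the' -> 2
  'and' -> 3
  'her' -> 4

Encoded: [5, 0, 0, 4, 2, 3, 4]


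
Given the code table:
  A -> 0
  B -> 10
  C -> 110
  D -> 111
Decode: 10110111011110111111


Decoding:
10 -> B
110 -> C
111 -> D
0 -> A
111 -> D
10 -> B
111 -> D
111 -> D


Result: BCDADBDD


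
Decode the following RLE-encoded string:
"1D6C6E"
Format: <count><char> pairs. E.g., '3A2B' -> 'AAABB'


Expanding each <count><char> pair:
  1D -> 'D'
  6C -> 'CCCCCC'
  6E -> 'EEEEEE'

Decoded = DCCCCCCEEEEEE


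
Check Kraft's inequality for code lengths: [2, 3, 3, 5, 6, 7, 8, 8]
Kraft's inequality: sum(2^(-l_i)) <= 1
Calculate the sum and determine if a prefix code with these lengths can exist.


Sum = 2^(-2) + 2^(-3) + 2^(-3) + 2^(-5) + 2^(-6) + 2^(-7) + 2^(-8) + 2^(-8)
    = 0.25 + 0.125 + 0.125 + 0.03125 + 0.015625 + 0.0078125 + 0.00390625 + 0.00390625
    = 144/256 = 0.5625
Since 0.5625 <= 1, Kraft's inequality IS satisfied.
A prefix code with these lengths CAN exist.

Kraft sum = 0.5625. Satisfied.


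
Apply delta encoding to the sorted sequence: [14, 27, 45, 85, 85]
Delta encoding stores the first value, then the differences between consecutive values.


First value: 14
Deltas:
  27 - 14 = 13
  45 - 27 = 18
  85 - 45 = 40
  85 - 85 = 0


Delta encoded: [14, 13, 18, 40, 0]


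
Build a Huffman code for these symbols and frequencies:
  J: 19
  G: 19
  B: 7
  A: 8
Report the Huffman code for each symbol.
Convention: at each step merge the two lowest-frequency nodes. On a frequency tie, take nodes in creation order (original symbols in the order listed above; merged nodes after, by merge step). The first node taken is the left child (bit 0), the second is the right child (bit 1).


Huffman tree construction:
Step 1: Merge B(7) + A(8) = 15
Step 2: Merge (B+A)(15) + J(19) = 34
Step 3: Merge G(19) + ((B+A)+J)(34) = 53
Read each symbol's code off the tree from the root (left child = 0, right child = 1).

Codes:
  J: 11 (length 2)
  G: 0 (length 1)
  B: 100 (length 3)
  A: 101 (length 3)
Average code length: 102/53 = 1.9245 bits/symbol


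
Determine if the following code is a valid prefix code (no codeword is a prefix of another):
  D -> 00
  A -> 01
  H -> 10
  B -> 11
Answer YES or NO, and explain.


Checking each pair (does one codeword prefix another?):
  D='00' vs A='01': no prefix
  D='00' vs H='10': no prefix
  D='00' vs B='11': no prefix
  A='01' vs D='00': no prefix
  A='01' vs H='10': no prefix
  A='01' vs B='11': no prefix
  H='10' vs D='00': no prefix
  H='10' vs A='01': no prefix
  H='10' vs B='11': no prefix
  B='11' vs D='00': no prefix
  B='11' vs A='01': no prefix
  B='11' vs H='10': no prefix
No violation found over all pairs.

YES -- this is a valid prefix code. No codeword is a prefix of any other codeword.


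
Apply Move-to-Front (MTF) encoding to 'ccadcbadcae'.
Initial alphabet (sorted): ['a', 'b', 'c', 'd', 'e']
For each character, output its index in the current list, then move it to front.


MTF encoding:
'c': index 2 in ['a', 'b', 'c', 'd', 'e'] -> ['c', 'a', 'b', 'd', 'e']
'c': index 0 in ['c', 'a', 'b', 'd', 'e'] -> ['c', 'a', 'b', 'd', 'e']
'a': index 1 in ['c', 'a', 'b', 'd', 'e'] -> ['a', 'c', 'b', 'd', 'e']
'd': index 3 in ['a', 'c', 'b', 'd', 'e'] -> ['d', 'a', 'c', 'b', 'e']
'c': index 2 in ['d', 'a', 'c', 'b', 'e'] -> ['c', 'd', 'a', 'b', 'e']
'b': index 3 in ['c', 'd', 'a', 'b', 'e'] -> ['b', 'c', 'd', 'a', 'e']
'a': index 3 in ['b', 'c', 'd', 'a', 'e'] -> ['a', 'b', 'c', 'd', 'e']
'd': index 3 in ['a', 'b', 'c', 'd', 'e'] -> ['d', 'a', 'b', 'c', 'e']
'c': index 3 in ['d', 'a', 'b', 'c', 'e'] -> ['c', 'd', 'a', 'b', 'e']
'a': index 2 in ['c', 'd', 'a', 'b', 'e'] -> ['a', 'c', 'd', 'b', 'e']
'e': index 4 in ['a', 'c', 'd', 'b', 'e'] -> ['e', 'a', 'c', 'd', 'b']


Output: [2, 0, 1, 3, 2, 3, 3, 3, 3, 2, 4]


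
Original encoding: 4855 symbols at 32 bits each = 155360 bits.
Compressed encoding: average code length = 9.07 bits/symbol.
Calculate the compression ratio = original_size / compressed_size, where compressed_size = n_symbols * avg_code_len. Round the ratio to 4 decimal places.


original_size = n_symbols * orig_bits = 4855 * 32 = 155360 bits
compressed_size = n_symbols * avg_code_len = 4855 * 9.07 = 44034.85 bits
ratio = original_size / compressed_size = 155360 / 44034.85 = 3.5281

Compression ratio = 3.5281


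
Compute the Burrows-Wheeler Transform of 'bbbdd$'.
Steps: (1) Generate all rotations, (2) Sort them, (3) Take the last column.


Rotations (sorted):
  0: $bbbdd -> last char: d
  1: bbbdd$ -> last char: $
  2: bbdd$b -> last char: b
  3: bdd$bb -> last char: b
  4: d$bbbd -> last char: d
  5: dd$bbb -> last char: b


BWT = d$bbdb


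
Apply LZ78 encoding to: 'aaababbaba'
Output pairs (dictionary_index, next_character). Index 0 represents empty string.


LZ78 encoding steps:
Dictionary: {0: ''}
Step 1: w='' (idx 0), next='a' -> output (0, 'a'), add 'a' as idx 1
Step 2: w='a' (idx 1), next='a' -> output (1, 'a'), add 'aa' as idx 2
Step 3: w='' (idx 0), next='b' -> output (0, 'b'), add 'b' as idx 3
Step 4: w='a' (idx 1), next='b' -> output (1, 'b'), add 'ab' as idx 4
Step 5: w='b' (idx 3), next='a' -> output (3, 'a'), add 'ba' as idx 5
Step 6: w='ba' (idx 5), end of input -> output (5, '')


Encoded: [(0, 'a'), (1, 'a'), (0, 'b'), (1, 'b'), (3, 'a'), (5, '')]


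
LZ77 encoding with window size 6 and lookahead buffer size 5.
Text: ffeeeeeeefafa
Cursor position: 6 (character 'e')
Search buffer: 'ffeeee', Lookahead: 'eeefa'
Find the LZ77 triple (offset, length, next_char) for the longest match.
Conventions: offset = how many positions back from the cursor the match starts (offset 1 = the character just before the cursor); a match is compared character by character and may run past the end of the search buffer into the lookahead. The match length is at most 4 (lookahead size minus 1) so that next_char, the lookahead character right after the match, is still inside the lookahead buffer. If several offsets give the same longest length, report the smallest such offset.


Try each offset into the search buffer:
  offset=1 (pos 5, char 'e'): match length 3
  offset=2 (pos 4, char 'e'): match length 3
  offset=3 (pos 3, char 'e'): match length 3
  offset=4 (pos 2, char 'e'): match length 3
  offset=5 (pos 1, char 'f'): match length 0
  offset=6 (pos 0, char 'f'): match length 0
Longest match has length 3, found at offsets 1, 2, 3, 4; take the smallest, offset 1.
next_char = character at position 6 + 3 = 9 -> 'f'

Best match: offset=1, length=3 (matching 'eee' starting at position 5)
LZ77 triple: (1, 3, 'f')


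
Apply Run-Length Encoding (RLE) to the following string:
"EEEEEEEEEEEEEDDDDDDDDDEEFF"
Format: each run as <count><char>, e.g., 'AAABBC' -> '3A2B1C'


Scanning runs left to right:
  i=0: run of 'E' x 13 -> '13E'
  i=13: run of 'D' x 9 -> '9D'
  i=22: run of 'E' x 2 -> '2E'
  i=24: run of 'F' x 2 -> '2F'

RLE = 13E9D2E2F


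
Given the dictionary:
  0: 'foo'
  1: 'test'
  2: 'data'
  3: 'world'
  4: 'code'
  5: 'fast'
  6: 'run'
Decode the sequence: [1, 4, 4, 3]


Look up each index in the dictionary:
  1 -> 'test'
  4 -> 'code'
  4 -> 'code'
  3 -> 'world'

Decoded: "test code code world"


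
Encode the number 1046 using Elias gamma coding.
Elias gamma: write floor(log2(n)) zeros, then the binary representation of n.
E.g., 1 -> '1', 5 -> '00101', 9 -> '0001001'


num_bits = floor(log2(1046)) + 1 = 11
leading_zeros = num_bits - 1 = 10
binary(1046) = 10000010110

Elias gamma(1046) = '0000000000' + '10000010110' = 000000000010000010110 (21 bits)


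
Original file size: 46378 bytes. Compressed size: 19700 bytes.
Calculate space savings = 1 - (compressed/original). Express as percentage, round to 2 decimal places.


ratio = compressed/original = 19700/46378 = 0.42477
savings = 1 - ratio = 1 - 0.42477 = 0.57523
as a percentage: 0.57523 * 100 = 57.52%

Space savings = 1 - 19700/46378 = 57.52%


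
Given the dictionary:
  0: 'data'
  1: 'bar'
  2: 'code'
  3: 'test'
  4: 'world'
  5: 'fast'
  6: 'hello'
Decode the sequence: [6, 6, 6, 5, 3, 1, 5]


Look up each index in the dictionary:
  6 -> 'hello'
  6 -> 'hello'
  6 -> 'hello'
  5 -> 'fast'
  3 -> 'test'
  1 -> 'bar'
  5 -> 'fast'

Decoded: "hello hello hello fast test bar fast"


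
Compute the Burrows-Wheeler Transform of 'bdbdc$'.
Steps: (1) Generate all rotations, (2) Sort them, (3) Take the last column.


Rotations (sorted):
  0: $bdbdc -> last char: c
  1: bdbdc$ -> last char: $
  2: bdc$bd -> last char: d
  3: c$bdbd -> last char: d
  4: dbdc$b -> last char: b
  5: dc$bdb -> last char: b


BWT = c$ddbb


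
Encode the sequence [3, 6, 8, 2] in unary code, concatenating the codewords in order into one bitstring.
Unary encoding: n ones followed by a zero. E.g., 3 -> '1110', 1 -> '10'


Encode each number as n ones followed by a terminating 0:
  3 -> 1110 (4 bits)
  6 -> 1111110 (7 bits)
  8 -> 111111110 (9 bits)
  2 -> 110 (3 bits)
Total length = 4 + 7 + 9 + 3 = 23 bits.

Unary([3, 6, 8, 2]) = 11101111110111111110110 (23 bits)
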